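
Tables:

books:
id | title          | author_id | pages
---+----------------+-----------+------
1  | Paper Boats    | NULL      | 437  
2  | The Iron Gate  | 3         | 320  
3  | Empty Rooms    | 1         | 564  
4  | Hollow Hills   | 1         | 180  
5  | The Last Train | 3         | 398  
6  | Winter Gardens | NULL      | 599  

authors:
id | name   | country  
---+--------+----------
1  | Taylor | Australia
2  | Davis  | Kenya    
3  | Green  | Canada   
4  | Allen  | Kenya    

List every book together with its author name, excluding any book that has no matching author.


INNER JOIN keeps only books rows whose author_id matches an id in authors. Walk through each book:
  - book 1 (Paper Boats): author_id=NULL, no match -> dropped
  - book 2 (The Iron Gate): author_id=3 -> matches Green
  - book 3 (Empty Rooms): author_id=1 -> matches Taylor
  - book 4 (Hollow Hills): author_id=1 -> matches Taylor
  - book 5 (The Last Train): author_id=3 -> matches Green
  - book 6 (Winter Gardens): author_id=NULL, no match -> dropped
So 2 of 6 rows are dropped.

SQL:
SELECT a.title, b.name AS author
FROM books a
INNER JOIN authors b ON a.author_id = b.id

Result:
title          | author
---------------+-------
The Iron Gate  | Green 
Empty Rooms    | Taylor
Hollow Hills   | Taylor
The Last Train | Green 


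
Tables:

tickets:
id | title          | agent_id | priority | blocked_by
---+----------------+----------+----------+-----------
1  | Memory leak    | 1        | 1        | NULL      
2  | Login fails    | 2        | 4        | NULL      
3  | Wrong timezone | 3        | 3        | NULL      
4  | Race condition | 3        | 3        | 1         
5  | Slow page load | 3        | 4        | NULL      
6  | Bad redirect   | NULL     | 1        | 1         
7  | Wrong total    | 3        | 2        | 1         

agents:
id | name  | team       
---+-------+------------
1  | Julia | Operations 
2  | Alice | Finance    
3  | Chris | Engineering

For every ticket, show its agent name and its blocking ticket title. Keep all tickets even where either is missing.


Two LEFT JOINs from the same base table tickets: one to agents via agent_id, one to tickets itself via blocked_by. Both are LEFT so every ticket is preserved.
Match against agents:
  - ticket 1 (Memory leak): agent_id=1 -> matches Julia
  - ticket 2 (Login fails): agent_id=2 -> matches Alice
  - ticket 3 (Wrong timezone): agent_id=3 -> matches Chris
  - ticket 4 (Race condition): agent_id=3 -> matches Chris
  - ticket 5 (Slow page load): agent_id=3 -> matches Chris
  - ticket 6 (Bad redirect): agent_id=NULL, no match -> kept with NULL
  - ticket 7 (Wrong total): agent_id=3 -> matches Chris
Match against tickets (self):
  - ticket 1 (Memory leak): blocked_by=NULL -> NULL
  - ticket 2 (Login fails): blocked_by=NULL -> NULL
  - ticket 3 (Wrong timezone): blocked_by=NULL -> NULL
  - ticket 4 (Race condition): blocked_by=1 -> Memory leak
  - ticket 5 (Slow page load): blocked_by=NULL -> NULL
  - ticket 6 (Bad redirect): blocked_by=1 -> Memory leak
  - ticket 7 (Wrong total): blocked_by=1 -> Memory leak

SQL:
SELECT a.title, b.name AS agent, c.title AS blocked_by
FROM tickets a
LEFT JOIN agents b ON a.agent_id = b.id
LEFT JOIN tickets c ON a.blocked_by = c.id

Result:
title          | agent | blocked_by 
---------------+-------+------------
Memory leak    | Julia | NULL       
Login fails    | Alice | NULL       
Wrong timezone | Chris | NULL       
Race condition | Chris | Memory leak
Slow page load | Chris | NULL       
Bad redirect   | NULL  | Memory leak
Wrong total    | Chris | Memory leak


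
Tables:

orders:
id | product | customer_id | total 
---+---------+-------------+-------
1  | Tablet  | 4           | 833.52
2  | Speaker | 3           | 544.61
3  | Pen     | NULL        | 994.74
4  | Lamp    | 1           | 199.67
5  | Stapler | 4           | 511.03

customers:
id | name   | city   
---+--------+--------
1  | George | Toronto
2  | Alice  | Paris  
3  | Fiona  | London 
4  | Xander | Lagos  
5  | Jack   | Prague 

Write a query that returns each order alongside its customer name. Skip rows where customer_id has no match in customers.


INNER JOIN keeps only orders rows whose customer_id matches an id in customers. Walk through each order:
  - order 1 (Tablet): customer_id=4 -> matches Xander
  - order 2 (Speaker): customer_id=3 -> matches Fiona
  - order 3 (Pen): customer_id=NULL, no match -> dropped
  - order 4 (Lamp): customer_id=1 -> matches George
  - order 5 (Stapler): customer_id=4 -> matches Xander
So 1 of 5 rows is dropped.

SQL:
SELECT a.product, b.name AS customer
FROM orders a
INNER JOIN customers b ON a.customer_id = b.id

Result:
product | customer
--------+---------
Tablet  | Xander  
Speaker | Fiona   
Lamp    | George  
Stapler | Xander  


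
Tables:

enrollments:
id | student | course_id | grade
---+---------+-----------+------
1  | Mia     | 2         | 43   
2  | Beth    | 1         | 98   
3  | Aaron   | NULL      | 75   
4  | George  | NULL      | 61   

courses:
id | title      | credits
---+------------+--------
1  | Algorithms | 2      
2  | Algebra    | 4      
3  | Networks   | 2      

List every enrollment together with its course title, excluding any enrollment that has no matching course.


INNER JOIN keeps only enrollments rows whose course_id matches an id in courses. Walk through each enrollment:
  - enrollment 1 (Mia): course_id=2 -> matches Algebra
  - enrollment 2 (Beth): course_id=1 -> matches Algorithms
  - enrollment 3 (Aaron): course_id=NULL, no match -> dropped
  - enrollment 4 (George): course_id=NULL, no match -> dropped
So 2 of 4 rows are dropped.

SQL:
SELECT a.student, b.title AS course
FROM enrollments a
INNER JOIN courses b ON a.course_id = b.id

Result:
student | course    
--------+-----------
Mia     | Algebra   
Beth    | Algorithms


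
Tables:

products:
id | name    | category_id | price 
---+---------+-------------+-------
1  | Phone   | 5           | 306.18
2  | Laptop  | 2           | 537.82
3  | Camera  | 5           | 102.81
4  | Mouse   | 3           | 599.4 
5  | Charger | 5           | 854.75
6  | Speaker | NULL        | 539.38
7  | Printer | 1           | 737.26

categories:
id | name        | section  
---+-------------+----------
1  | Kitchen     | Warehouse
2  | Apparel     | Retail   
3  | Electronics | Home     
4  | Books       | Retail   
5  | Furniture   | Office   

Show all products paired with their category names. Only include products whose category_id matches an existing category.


INNER JOIN keeps only products rows whose category_id matches an id in categories. Walk through each product:
  - product 1 (Phone): category_id=5 -> matches Furniture
  - product 2 (Laptop): category_id=2 -> matches Apparel
  - product 3 (Camera): category_id=5 -> matches Furniture
  - product 4 (Mouse): category_id=3 -> matches Electronics
  - product 5 (Charger): category_id=5 -> matches Furniture
  - product 6 (Speaker): category_id=NULL, no match -> dropped
  - product 7 (Printer): category_id=1 -> matches Kitchen
So 1 of 7 rows is dropped.

SQL:
SELECT a.name, b.name AS category
FROM products a
INNER JOIN categories b ON a.category_id = b.id

Result:
name    | category   
--------+------------
Phone   | Furniture  
Laptop  | Apparel    
Camera  | Furniture  
Mouse   | Electronics
Charger | Furniture  
Printer | Kitchen    


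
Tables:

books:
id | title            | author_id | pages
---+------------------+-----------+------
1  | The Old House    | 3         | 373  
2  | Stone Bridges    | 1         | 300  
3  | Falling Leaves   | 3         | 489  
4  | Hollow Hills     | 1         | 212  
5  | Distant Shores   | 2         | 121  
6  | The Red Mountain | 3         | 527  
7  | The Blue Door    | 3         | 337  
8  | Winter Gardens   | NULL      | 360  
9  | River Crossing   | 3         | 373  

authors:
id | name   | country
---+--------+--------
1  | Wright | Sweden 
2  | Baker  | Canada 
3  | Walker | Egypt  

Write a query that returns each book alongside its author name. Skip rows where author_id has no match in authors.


INNER JOIN keeps only books rows whose author_id matches an id in authors. Walk through each book:
  - book 1 (The Old House): author_id=3 -> matches Walker
  - book 2 (Stone Bridges): author_id=1 -> matches Wright
  - book 3 (Falling Leaves): author_id=3 -> matches Walker
  - book 4 (Hollow Hills): author_id=1 -> matches Wright
  - book 5 (Distant Shores): author_id=2 -> matches Baker
  - book 6 (The Red Mountain): author_id=3 -> matches Walker
  - book 7 (The Blue Door): author_id=3 -> matches Walker
  - book 8 (Winter Gardens): author_id=NULL, no match -> dropped
  - book 9 (River Crossing): author_id=3 -> matches Walker
So 1 of 9 rows is dropped.

SQL:
SELECT a.title, b.name AS author
FROM books a
INNER JOIN authors b ON a.author_id = b.id

Result:
title            | author
-----------------+-------
The Old House    | Walker
Stone Bridges    | Wright
Falling Leaves   | Walker
Hollow Hills     | Wright
Distant Shores   | Baker 
The Red Mountain | Walker
The Blue Door    | Walker
River Crossing   | Walker


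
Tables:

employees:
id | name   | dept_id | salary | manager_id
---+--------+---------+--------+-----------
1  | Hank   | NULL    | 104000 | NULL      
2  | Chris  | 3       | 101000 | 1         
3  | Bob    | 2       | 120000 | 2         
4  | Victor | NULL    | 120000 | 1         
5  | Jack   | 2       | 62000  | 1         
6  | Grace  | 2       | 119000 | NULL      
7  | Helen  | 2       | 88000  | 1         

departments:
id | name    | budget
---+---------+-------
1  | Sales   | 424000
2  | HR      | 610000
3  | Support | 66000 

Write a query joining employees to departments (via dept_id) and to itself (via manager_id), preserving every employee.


Two LEFT JOINs from the same base table employees: one to departments via dept_id, one to employees itself via manager_id. Both are LEFT so every employee is preserved.
Match against departments:
  - employee 1 (Hank): dept_id=NULL, no match -> kept with NULL
  - employee 2 (Chris): dept_id=3 -> matches Support
  - employee 3 (Bob): dept_id=2 -> matches HR
  - employee 4 (Victor): dept_id=NULL, no match -> kept with NULL
  - employee 5 (Jack): dept_id=2 -> matches HR
  - employee 6 (Grace): dept_id=2 -> matches HR
  - employee 7 (Helen): dept_id=2 -> matches HR
Match against employees (self):
  - employee 1 (Hank): manager_id=NULL -> NULL
  - employee 2 (Chris): manager_id=1 -> Hank
  - employee 3 (Bob): manager_id=2 -> Chris
  - employee 4 (Victor): manager_id=1 -> Hank
  - employee 5 (Jack): manager_id=1 -> Hank
  - employee 6 (Grace): manager_id=NULL -> NULL
  - employee 7 (Helen): manager_id=1 -> Hank

SQL:
SELECT a.name, b.name AS department, c.name AS manager
FROM employees a
LEFT JOIN departments b ON a.dept_id = b.id
LEFT JOIN employees c ON a.manager_id = c.id

Result:
name   | department | manager
-------+------------+--------
Hank   | NULL       | NULL   
Chris  | Support    | Hank   
Bob    | HR         | Chris  
Victor | NULL       | Hank   
Jack   | HR         | Hank   
Grace  | HR         | NULL   
Helen  | HR         | Hank   


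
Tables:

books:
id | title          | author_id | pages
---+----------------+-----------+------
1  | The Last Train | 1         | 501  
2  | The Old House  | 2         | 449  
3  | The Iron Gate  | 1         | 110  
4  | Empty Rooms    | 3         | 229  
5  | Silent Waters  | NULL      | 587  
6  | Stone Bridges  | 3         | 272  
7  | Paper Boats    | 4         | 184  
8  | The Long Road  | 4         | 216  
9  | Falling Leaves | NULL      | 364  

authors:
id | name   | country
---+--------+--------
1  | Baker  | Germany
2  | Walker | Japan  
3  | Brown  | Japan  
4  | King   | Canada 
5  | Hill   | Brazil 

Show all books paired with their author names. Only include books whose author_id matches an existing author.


INNER JOIN keeps only books rows whose author_id matches an id in authors. Walk through each book:
  - book 1 (The Last Train): author_id=1 -> matches Baker
  - book 2 (The Old House): author_id=2 -> matches Walker
  - book 3 (The Iron Gate): author_id=1 -> matches Baker
  - book 4 (Empty Rooms): author_id=3 -> matches Brown
  - book 5 (Silent Waters): author_id=NULL, no match -> dropped
  - book 6 (Stone Bridges): author_id=3 -> matches Brown
  - book 7 (Paper Boats): author_id=4 -> matches King
  - book 8 (The Long Road): author_id=4 -> matches King
  - book 9 (Falling Leaves): author_id=NULL, no match -> dropped
So 2 of 9 rows are dropped.

SQL:
SELECT a.title, b.name AS author
FROM books a
INNER JOIN authors b ON a.author_id = b.id

Result:
title          | author
---------------+-------
The Last Train | Baker 
The Old House  | Walker
The Iron Gate  | Baker 
Empty Rooms    | Brown 
Stone Bridges  | Brown 
Paper Boats    | King  
The Long Road  | King  


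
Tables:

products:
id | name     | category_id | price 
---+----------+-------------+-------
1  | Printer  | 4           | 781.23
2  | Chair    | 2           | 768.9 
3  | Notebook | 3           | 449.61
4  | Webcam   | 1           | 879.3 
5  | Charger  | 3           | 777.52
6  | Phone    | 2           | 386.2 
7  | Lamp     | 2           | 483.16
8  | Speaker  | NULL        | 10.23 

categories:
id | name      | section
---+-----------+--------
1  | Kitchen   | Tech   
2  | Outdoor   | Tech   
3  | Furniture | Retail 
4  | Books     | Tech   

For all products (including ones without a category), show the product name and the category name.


LEFT JOIN keeps every row from products (the left table); where category_id has no match in categories, the category columns become NULL. Walk through each product:
  - product 1 (Printer): category_id=4 -> matches Books
  - product 2 (Chair): category_id=2 -> matches Outdoor
  - product 3 (Notebook): category_id=3 -> matches Furniture
  - product 4 (Webcam): category_id=1 -> matches Kitchen
  - product 5 (Charger): category_id=3 -> matches Furniture
  - product 6 (Phone): category_id=2 -> matches Outdoor
  - product 7 (Lamp): category_id=2 -> matches Outdoor
  - product 8 (Speaker): category_id=NULL, no match -> kept with NULL
All 8 rows appear; 1 has NULL category.

SQL:
SELECT a.name, b.name AS category
FROM products a
LEFT JOIN categories b ON a.category_id = b.id

Result:
name     | category 
---------+----------
Printer  | Books    
Chair    | Outdoor  
Notebook | Furniture
Webcam   | Kitchen  
Charger  | Furniture
Phone    | Outdoor  
Lamp     | Outdoor  
Speaker  | NULL     


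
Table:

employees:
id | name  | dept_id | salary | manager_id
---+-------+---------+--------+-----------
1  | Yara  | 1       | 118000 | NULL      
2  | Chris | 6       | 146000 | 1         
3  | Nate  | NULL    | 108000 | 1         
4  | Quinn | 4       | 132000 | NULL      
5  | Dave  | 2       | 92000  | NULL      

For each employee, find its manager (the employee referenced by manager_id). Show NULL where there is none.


This is a self-join: employees is joined to a second copy of itself, matching each row's manager_id to another row's id. Use LEFT JOIN so rows with manager_id=NULL are kept.
  - employee 1 (Yara): manager_id=NULL -> NULL
  - employee 2 (Chris): manager_id=1 -> Yara
  - employee 3 (Nate): manager_id=1 -> Yara
  - employee 4 (Quinn): manager_id=NULL -> NULL
  - employee 5 (Dave): manager_id=NULL -> NULL

SQL:
SELECT a.name AS item, b.name AS manager
FROM employees a
LEFT JOIN employees b ON a.manager_id = b.id

Result:
item  | manager
------+--------
Yara  | NULL   
Chris | Yara   
Nate  | Yara   
Quinn | NULL   
Dave  | NULL   


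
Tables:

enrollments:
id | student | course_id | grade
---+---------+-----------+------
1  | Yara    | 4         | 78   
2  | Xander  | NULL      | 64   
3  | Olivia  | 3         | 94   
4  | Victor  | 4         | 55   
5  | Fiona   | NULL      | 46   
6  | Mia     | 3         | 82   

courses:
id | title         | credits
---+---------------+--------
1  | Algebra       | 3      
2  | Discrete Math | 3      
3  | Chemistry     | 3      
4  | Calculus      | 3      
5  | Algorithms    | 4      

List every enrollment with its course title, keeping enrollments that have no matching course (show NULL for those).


LEFT JOIN keeps every row from enrollments (the left table); where course_id has no match in courses, the course columns become NULL. Walk through each enrollment:
  - enrollment 1 (Yara): course_id=4 -> matches Calculus
  - enrollment 2 (Xander): course_id=NULL, no match -> kept with NULL
  - enrollment 3 (Olivia): course_id=3 -> matches Chemistry
  - enrollment 4 (Victor): course_id=4 -> matches Calculus
  - enrollment 5 (Fiona): course_id=NULL, no match -> kept with NULL
  - enrollment 6 (Mia): course_id=3 -> matches Chemistry
All 6 rows appear; 2 have NULL course.

SQL:
SELECT a.student, b.title AS course
FROM enrollments a
LEFT JOIN courses b ON a.course_id = b.id

Result:
student | course   
--------+----------
Yara    | Calculus 
Xander  | NULL     
Olivia  | Chemistry
Victor  | Calculus 
Fiona   | NULL     
Mia     | Chemistry


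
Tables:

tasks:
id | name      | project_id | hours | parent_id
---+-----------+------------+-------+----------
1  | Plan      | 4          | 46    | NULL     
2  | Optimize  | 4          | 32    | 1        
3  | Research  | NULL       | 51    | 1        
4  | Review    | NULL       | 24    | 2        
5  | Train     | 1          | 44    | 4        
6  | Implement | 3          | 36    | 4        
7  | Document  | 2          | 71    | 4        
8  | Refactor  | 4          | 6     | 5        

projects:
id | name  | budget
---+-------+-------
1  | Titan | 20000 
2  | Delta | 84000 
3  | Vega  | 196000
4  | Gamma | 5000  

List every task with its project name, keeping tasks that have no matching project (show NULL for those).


LEFT JOIN keeps every row from tasks (the left table); where project_id has no match in projects, the project columns become NULL. Walk through each task:
  - task 1 (Plan): project_id=4 -> matches Gamma
  - task 2 (Optimize): project_id=4 -> matches Gamma
  - task 3 (Research): project_id=NULL, no match -> kept with NULL
  - task 4 (Review): project_id=NULL, no match -> kept with NULL
  - task 5 (Train): project_id=1 -> matches Titan
  - task 6 (Implement): project_id=3 -> matches Vega
  - task 7 (Document): project_id=2 -> matches Delta
  - task 8 (Refactor): project_id=4 -> matches Gamma
All 8 rows appear; 2 have NULL project.

SQL:
SELECT a.name, b.name AS project
FROM tasks a
LEFT JOIN projects b ON a.project_id = b.id

Result:
name      | project
----------+--------
Plan      | Gamma  
Optimize  | Gamma  
Research  | NULL   
Review    | NULL   
Train     | Titan  
Implement | Vega   
Document  | Delta  
Refactor  | Gamma  


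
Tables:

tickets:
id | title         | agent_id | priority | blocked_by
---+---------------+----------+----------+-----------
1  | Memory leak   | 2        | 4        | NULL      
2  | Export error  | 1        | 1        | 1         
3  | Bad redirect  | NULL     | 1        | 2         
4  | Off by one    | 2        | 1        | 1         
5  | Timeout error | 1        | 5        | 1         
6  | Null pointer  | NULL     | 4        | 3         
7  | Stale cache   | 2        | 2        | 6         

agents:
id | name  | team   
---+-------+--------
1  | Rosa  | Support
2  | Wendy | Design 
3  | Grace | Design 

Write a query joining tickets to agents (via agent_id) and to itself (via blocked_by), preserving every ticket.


Two LEFT JOINs from the same base table tickets: one to agents via agent_id, one to tickets itself via blocked_by. Both are LEFT so every ticket is preserved.
Match against agents:
  - ticket 1 (Memory leak): agent_id=2 -> matches Wendy
  - ticket 2 (Export error): agent_id=1 -> matches Rosa
  - ticket 3 (Bad redirect): agent_id=NULL, no match -> kept with NULL
  - ticket 4 (Off by one): agent_id=2 -> matches Wendy
  - ticket 5 (Timeout error): agent_id=1 -> matches Rosa
  - ticket 6 (Null pointer): agent_id=NULL, no match -> kept with NULL
  - ticket 7 (Stale cache): agent_id=2 -> matches Wendy
Match against tickets (self):
  - ticket 1 (Memory leak): blocked_by=NULL -> NULL
  - ticket 2 (Export error): blocked_by=1 -> Memory leak
  - ticket 3 (Bad redirect): blocked_by=2 -> Export error
  - ticket 4 (Off by one): blocked_by=1 -> Memory leak
  - ticket 5 (Timeout error): blocked_by=1 -> Memory leak
  - ticket 6 (Null pointer): blocked_by=3 -> Bad redirect
  - ticket 7 (Stale cache): blocked_by=6 -> Null pointer

SQL:
SELECT a.title, b.name AS agent, c.title AS blocked_by
FROM tickets a
LEFT JOIN agents b ON a.agent_id = b.id
LEFT JOIN tickets c ON a.blocked_by = c.id

Result:
title         | agent | blocked_by  
--------------+-------+-------------
Memory leak   | Wendy | NULL        
Export error  | Rosa  | Memory leak 
Bad redirect  | NULL  | Export error
Off by one    | Wendy | Memory leak 
Timeout error | Rosa  | Memory leak 
Null pointer  | NULL  | Bad redirect
Stale cache   | Wendy | Null pointer


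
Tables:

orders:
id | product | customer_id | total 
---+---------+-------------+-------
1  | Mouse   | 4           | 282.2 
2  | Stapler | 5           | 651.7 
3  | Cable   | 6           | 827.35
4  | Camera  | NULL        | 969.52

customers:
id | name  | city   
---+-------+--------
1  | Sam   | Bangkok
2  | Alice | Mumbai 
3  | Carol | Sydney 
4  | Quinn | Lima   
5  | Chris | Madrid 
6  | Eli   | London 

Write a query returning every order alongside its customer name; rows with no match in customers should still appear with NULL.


LEFT JOIN keeps every row from orders (the left table); where customer_id has no match in customers, the customer columns become NULL. Walk through each order:
  - order 1 (Mouse): customer_id=4 -> matches Quinn
  - order 2 (Stapler): customer_id=5 -> matches Chris
  - order 3 (Cable): customer_id=6 -> matches Eli
  - order 4 (Camera): customer_id=NULL, no match -> kept with NULL
All 4 rows appear; 1 has NULL customer.

SQL:
SELECT a.product, b.name AS customer
FROM orders a
LEFT JOIN customers b ON a.customer_id = b.id

Result:
product | customer
--------+---------
Mouse   | Quinn   
Stapler | Chris   
Cable   | Eli     
Camera  | NULL    


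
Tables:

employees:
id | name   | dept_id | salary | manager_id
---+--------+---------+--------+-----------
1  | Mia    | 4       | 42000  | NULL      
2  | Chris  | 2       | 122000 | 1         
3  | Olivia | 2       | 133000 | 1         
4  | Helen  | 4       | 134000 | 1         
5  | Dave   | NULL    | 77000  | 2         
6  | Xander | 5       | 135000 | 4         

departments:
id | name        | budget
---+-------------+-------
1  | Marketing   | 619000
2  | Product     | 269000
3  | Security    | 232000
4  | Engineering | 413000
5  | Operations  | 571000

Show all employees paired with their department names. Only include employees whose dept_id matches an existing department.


INNER JOIN keeps only employees rows whose dept_id matches an id in departments. Walk through each employee:
  - employee 1 (Mia): dept_id=4 -> matches Engineering
  - employee 2 (Chris): dept_id=2 -> matches Product
  - employee 3 (Olivia): dept_id=2 -> matches Product
  - employee 4 (Helen): dept_id=4 -> matches Engineering
  - employee 5 (Dave): dept_id=NULL, no match -> dropped
  - employee 6 (Xander): dept_id=5 -> matches Operations
So 1 of 6 rows is dropped.

SQL:
SELECT a.name, b.name AS department
FROM employees a
INNER JOIN departments b ON a.dept_id = b.id

Result:
name   | department 
-------+------------
Mia    | Engineering
Chris  | Product    
Olivia | Product    
Helen  | Engineering
Xander | Operations 


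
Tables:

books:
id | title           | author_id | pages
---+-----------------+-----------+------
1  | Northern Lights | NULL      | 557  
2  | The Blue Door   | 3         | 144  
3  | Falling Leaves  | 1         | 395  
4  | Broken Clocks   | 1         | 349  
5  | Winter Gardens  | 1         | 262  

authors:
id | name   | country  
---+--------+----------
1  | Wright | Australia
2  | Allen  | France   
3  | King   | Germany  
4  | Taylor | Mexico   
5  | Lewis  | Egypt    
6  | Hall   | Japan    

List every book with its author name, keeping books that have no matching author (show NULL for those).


LEFT JOIN keeps every row from books (the left table); where author_id has no match in authors, the author columns become NULL. Walk through each book:
  - book 1 (Northern Lights): author_id=NULL, no match -> kept with NULL
  - book 2 (The Blue Door): author_id=3 -> matches King
  - book 3 (Falling Leaves): author_id=1 -> matches Wright
  - book 4 (Broken Clocks): author_id=1 -> matches Wright
  - book 5 (Winter Gardens): author_id=1 -> matches Wright
All 5 rows appear; 1 has NULL author.

SQL:
SELECT a.title, b.name AS author
FROM books a
LEFT JOIN authors b ON a.author_id = b.id

Result:
title           | author
----------------+-------
Northern Lights | NULL  
The Blue Door   | King  
Falling Leaves  | Wright
Broken Clocks   | Wright
Winter Gardens  | Wright


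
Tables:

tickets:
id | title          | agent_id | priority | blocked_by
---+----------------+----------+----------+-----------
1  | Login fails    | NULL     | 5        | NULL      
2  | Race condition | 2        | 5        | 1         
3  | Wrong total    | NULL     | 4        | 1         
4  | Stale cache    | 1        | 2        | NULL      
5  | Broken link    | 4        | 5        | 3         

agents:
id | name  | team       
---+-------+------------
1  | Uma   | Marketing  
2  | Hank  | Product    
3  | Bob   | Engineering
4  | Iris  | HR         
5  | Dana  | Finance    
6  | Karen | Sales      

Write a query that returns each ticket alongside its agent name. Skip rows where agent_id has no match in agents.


INNER JOIN keeps only tickets rows whose agent_id matches an id in agents. Walk through each ticket:
  - ticket 1 (Login fails): agent_id=NULL, no match -> dropped
  - ticket 2 (Race condition): agent_id=2 -> matches Hank
  - ticket 3 (Wrong total): agent_id=NULL, no match -> dropped
  - ticket 4 (Stale cache): agent_id=1 -> matches Uma
  - ticket 5 (Broken link): agent_id=4 -> matches Iris
So 2 of 5 rows are dropped.

SQL:
SELECT a.title, b.name AS agent
FROM tickets a
INNER JOIN agents b ON a.agent_id = b.id

Result:
title          | agent
---------------+------
Race condition | Hank 
Stale cache    | Uma  
Broken link    | Iris 


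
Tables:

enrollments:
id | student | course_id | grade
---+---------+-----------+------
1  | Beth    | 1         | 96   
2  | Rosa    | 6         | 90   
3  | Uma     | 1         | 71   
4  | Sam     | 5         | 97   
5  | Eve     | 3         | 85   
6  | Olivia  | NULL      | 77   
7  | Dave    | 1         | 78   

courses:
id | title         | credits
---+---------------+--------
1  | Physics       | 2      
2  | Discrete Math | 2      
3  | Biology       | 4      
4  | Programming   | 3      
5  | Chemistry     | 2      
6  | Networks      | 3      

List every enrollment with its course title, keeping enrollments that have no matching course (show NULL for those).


LEFT JOIN keeps every row from enrollments (the left table); where course_id has no match in courses, the course columns become NULL. Walk through each enrollment:
  - enrollment 1 (Beth): course_id=1 -> matches Physics
  - enrollment 2 (Rosa): course_id=6 -> matches Networks
  - enrollment 3 (Uma): course_id=1 -> matches Physics
  - enrollment 4 (Sam): course_id=5 -> matches Chemistry
  - enrollment 5 (Eve): course_id=3 -> matches Biology
  - enrollment 6 (Olivia): course_id=NULL, no match -> kept with NULL
  - enrollment 7 (Dave): course_id=1 -> matches Physics
All 7 rows appear; 1 has NULL course.

SQL:
SELECT a.student, b.title AS course
FROM enrollments a
LEFT JOIN courses b ON a.course_id = b.id

Result:
student | course   
--------+----------
Beth    | Physics  
Rosa    | Networks 
Uma     | Physics  
Sam     | Chemistry
Eve     | Biology  
Olivia  | NULL     
Dave    | Physics  


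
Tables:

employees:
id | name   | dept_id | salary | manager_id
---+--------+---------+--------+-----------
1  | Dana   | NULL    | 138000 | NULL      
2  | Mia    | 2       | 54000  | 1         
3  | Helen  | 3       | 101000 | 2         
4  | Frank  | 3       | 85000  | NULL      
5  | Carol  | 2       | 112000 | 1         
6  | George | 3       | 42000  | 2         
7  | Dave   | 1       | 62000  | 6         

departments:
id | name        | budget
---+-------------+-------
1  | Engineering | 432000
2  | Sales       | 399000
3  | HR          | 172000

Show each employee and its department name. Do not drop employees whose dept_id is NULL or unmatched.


LEFT JOIN keeps every row from employees (the left table); where dept_id has no match in departments, the department columns become NULL. Walk through each employee:
  - employee 1 (Dana): dept_id=NULL, no match -> kept with NULL
  - employee 2 (Mia): dept_id=2 -> matches Sales
  - employee 3 (Helen): dept_id=3 -> matches HR
  - employee 4 (Frank): dept_id=3 -> matches HR
  - employee 5 (Carol): dept_id=2 -> matches Sales
  - employee 6 (George): dept_id=3 -> matches HR
  - employee 7 (Dave): dept_id=1 -> matches Engineering
All 7 rows appear; 1 has NULL department.

SQL:
SELECT a.name, b.name AS department
FROM employees a
LEFT JOIN departments b ON a.dept_id = b.id

Result:
name   | department 
-------+------------
Dana   | NULL       
Mia    | Sales      
Helen  | HR         
Frank  | HR         
Carol  | Sales      
George | HR         
Dave   | Engineering


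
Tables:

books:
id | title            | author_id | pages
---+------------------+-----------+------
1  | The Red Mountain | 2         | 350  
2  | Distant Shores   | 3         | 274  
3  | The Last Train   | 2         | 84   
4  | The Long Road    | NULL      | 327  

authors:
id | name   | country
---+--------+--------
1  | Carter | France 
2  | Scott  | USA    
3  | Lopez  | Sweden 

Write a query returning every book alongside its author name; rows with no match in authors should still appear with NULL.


LEFT JOIN keeps every row from books (the left table); where author_id has no match in authors, the author columns become NULL. Walk through each book:
  - book 1 (The Red Mountain): author_id=2 -> matches Scott
  - book 2 (Distant Shores): author_id=3 -> matches Lopez
  - book 3 (The Last Train): author_id=2 -> matches Scott
  - book 4 (The Long Road): author_id=NULL, no match -> kept with NULL
All 4 rows appear; 1 has NULL author.

SQL:
SELECT a.title, b.name AS author
FROM books a
LEFT JOIN authors b ON a.author_id = b.id

Result:
title            | author
-----------------+-------
The Red Mountain | Scott 
Distant Shores   | Lopez 
The Last Train   | Scott 
The Long Road    | NULL  


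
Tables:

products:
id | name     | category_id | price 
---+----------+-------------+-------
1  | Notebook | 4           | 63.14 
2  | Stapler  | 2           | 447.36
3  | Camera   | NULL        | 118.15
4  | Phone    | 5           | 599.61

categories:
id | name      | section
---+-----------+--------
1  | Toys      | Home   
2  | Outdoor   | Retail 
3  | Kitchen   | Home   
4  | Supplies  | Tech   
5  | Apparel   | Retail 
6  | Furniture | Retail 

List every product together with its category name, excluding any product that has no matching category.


INNER JOIN keeps only products rows whose category_id matches an id in categories. Walk through each product:
  - product 1 (Notebook): category_id=4 -> matches Supplies
  - product 2 (Stapler): category_id=2 -> matches Outdoor
  - product 3 (Camera): category_id=NULL, no match -> dropped
  - product 4 (Phone): category_id=5 -> matches Apparel
So 1 of 4 rows is dropped.

SQL:
SELECT a.name, b.name AS category
FROM products a
INNER JOIN categories b ON a.category_id = b.id

Result:
name     | category
---------+---------
Notebook | Supplies
Stapler  | Outdoor 
Phone    | Apparel 


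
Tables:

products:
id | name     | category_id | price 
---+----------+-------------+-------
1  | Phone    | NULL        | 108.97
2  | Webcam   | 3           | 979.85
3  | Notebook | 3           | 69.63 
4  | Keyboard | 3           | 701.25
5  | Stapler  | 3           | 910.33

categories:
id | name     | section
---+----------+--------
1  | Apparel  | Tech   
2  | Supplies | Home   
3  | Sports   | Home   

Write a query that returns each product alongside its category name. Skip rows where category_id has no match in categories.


INNER JOIN keeps only products rows whose category_id matches an id in categories. Walk through each product:
  - product 1 (Phone): category_id=NULL, no match -> dropped
  - product 2 (Webcam): category_id=3 -> matches Sports
  - product 3 (Notebook): category_id=3 -> matches Sports
  - product 4 (Keyboard): category_id=3 -> matches Sports
  - product 5 (Stapler): category_id=3 -> matches Sports
So 1 of 5 rows is dropped.

SQL:
SELECT a.name, b.name AS category
FROM products a
INNER JOIN categories b ON a.category_id = b.id

Result:
name     | category
---------+---------
Webcam   | Sports  
Notebook | Sports  
Keyboard | Sports  
Stapler  | Sports  


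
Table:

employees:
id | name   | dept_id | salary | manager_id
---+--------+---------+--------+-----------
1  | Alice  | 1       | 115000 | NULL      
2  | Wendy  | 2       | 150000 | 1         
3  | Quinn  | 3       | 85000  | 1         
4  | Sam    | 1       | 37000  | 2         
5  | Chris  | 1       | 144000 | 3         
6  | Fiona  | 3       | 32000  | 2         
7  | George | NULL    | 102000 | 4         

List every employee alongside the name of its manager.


This is a self-join: employees is joined to a second copy of itself, matching each row's manager_id to another row's id. Use LEFT JOIN so rows with manager_id=NULL are kept.
  - employee 1 (Alice): manager_id=NULL -> NULL
  - employee 2 (Wendy): manager_id=1 -> Alice
  - employee 3 (Quinn): manager_id=1 -> Alice
  - employee 4 (Sam): manager_id=2 -> Wendy
  - employee 5 (Chris): manager_id=3 -> Quinn
  - employee 6 (Fiona): manager_id=2 -> Wendy
  - employee 7 (George): manager_id=4 -> Sam

SQL:
SELECT a.name AS item, b.name AS manager
FROM employees a
LEFT JOIN employees b ON a.manager_id = b.id

Result:
item   | manager
-------+--------
Alice  | NULL   
Wendy  | Alice  
Quinn  | Alice  
Sam    | Wendy  
Chris  | Quinn  
Fiona  | Wendy  
George | Sam    


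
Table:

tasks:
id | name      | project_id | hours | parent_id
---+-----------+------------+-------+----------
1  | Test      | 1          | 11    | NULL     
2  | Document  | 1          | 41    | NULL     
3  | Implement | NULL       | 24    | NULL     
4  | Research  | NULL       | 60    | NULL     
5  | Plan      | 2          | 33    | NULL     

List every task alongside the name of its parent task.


This is a self-join: tasks is joined to a second copy of itself, matching each row's parent_id to another row's id. Use LEFT JOIN so rows with parent_id=NULL are kept.
  - task 1 (Test): parent_id=NULL -> NULL
  - task 2 (Document): parent_id=NULL -> NULL
  - task 3 (Implement): parent_id=NULL -> NULL
  - task 4 (Research): parent_id=NULL -> NULL
  - task 5 (Plan): parent_id=NULL -> NULL

SQL:
SELECT a.name AS item, b.name AS parent
FROM tasks a
LEFT JOIN tasks b ON a.parent_id = b.id

Result:
item      | parent
----------+-------
Test      | NULL  
Document  | NULL  
Implement | NULL  
Research  | NULL  
Plan      | NULL  


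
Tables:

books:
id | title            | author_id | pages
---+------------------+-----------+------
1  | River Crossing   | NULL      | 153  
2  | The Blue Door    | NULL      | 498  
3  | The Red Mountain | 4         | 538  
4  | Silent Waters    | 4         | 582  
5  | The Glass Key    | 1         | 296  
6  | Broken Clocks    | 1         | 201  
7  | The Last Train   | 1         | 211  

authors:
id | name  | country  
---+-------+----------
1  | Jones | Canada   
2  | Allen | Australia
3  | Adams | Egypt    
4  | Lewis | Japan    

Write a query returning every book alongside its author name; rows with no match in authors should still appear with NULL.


LEFT JOIN keeps every row from books (the left table); where author_id has no match in authors, the author columns become NULL. Walk through each book:
  - book 1 (River Crossing): author_id=NULL, no match -> kept with NULL
  - book 2 (The Blue Door): author_id=NULL, no match -> kept with NULL
  - book 3 (The Red Mountain): author_id=4 -> matches Lewis
  - book 4 (Silent Waters): author_id=4 -> matches Lewis
  - book 5 (The Glass Key): author_id=1 -> matches Jones
  - book 6 (Broken Clocks): author_id=1 -> matches Jones
  - book 7 (The Last Train): author_id=1 -> matches Jones
All 7 rows appear; 2 have NULL author.

SQL:
SELECT a.title, b.name AS author
FROM books a
LEFT JOIN authors b ON a.author_id = b.id

Result:
title            | author
-----------------+-------
River Crossing   | NULL  
The Blue Door    | NULL  
The Red Mountain | Lewis 
Silent Waters    | Lewis 
The Glass Key    | Jones 
Broken Clocks    | Jones 
The Last Train   | Jones 


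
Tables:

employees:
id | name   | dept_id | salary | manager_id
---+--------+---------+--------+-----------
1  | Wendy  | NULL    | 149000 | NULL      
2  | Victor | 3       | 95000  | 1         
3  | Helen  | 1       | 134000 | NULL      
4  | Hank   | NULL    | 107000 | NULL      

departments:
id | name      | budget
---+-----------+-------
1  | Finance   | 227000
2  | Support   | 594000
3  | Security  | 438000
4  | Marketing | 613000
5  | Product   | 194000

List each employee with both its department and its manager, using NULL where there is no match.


Two LEFT JOINs from the same base table employees: one to departments via dept_id, one to employees itself via manager_id. Both are LEFT so every employee is preserved.
Match against departments:
  - employee 1 (Wendy): dept_id=NULL, no match -> kept with NULL
  - employee 2 (Victor): dept_id=3 -> matches Security
  - employee 3 (Helen): dept_id=1 -> matches Finance
  - employee 4 (Hank): dept_id=NULL, no match -> kept with NULL
Match against employees (self):
  - employee 1 (Wendy): manager_id=NULL -> NULL
  - employee 2 (Victor): manager_id=1 -> Wendy
  - employee 3 (Helen): manager_id=NULL -> NULL
  - employee 4 (Hank): manager_id=NULL -> NULL

SQL:
SELECT a.name, b.name AS department, c.name AS manager
FROM employees a
LEFT JOIN departments b ON a.dept_id = b.id
LEFT JOIN employees c ON a.manager_id = c.id

Result:
name   | department | manager
-------+------------+--------
Wendy  | NULL       | NULL   
Victor | Security   | Wendy  
Helen  | Finance    | NULL   
Hank   | NULL       | NULL   


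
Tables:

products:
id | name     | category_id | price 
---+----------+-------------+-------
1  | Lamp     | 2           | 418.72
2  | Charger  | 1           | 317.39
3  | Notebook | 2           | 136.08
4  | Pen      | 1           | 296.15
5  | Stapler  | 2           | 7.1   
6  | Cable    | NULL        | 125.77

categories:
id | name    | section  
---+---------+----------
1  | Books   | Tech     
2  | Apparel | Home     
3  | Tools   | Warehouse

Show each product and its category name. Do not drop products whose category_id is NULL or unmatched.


LEFT JOIN keeps every row from products (the left table); where category_id has no match in categories, the category columns become NULL. Walk through each product:
  - product 1 (Lamp): category_id=2 -> matches Apparel
  - product 2 (Charger): category_id=1 -> matches Books
  - product 3 (Notebook): category_id=2 -> matches Apparel
  - product 4 (Pen): category_id=1 -> matches Books
  - product 5 (Stapler): category_id=2 -> matches Apparel
  - product 6 (Cable): category_id=NULL, no match -> kept with NULL
All 6 rows appear; 1 has NULL category.

SQL:
SELECT a.name, b.name AS category
FROM products a
LEFT JOIN categories b ON a.category_id = b.id

Result:
name     | category
---------+---------
Lamp     | Apparel 
Charger  | Books   
Notebook | Apparel 
Pen      | Books   
Stapler  | Apparel 
Cable    | NULL    


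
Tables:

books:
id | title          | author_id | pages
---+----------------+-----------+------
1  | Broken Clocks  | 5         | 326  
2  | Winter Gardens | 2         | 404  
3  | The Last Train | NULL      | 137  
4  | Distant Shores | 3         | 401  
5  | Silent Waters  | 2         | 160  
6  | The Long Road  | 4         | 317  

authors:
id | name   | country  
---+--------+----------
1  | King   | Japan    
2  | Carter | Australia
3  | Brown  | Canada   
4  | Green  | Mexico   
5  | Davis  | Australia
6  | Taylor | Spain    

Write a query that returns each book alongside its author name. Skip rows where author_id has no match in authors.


INNER JOIN keeps only books rows whose author_id matches an id in authors. Walk through each book:
  - book 1 (Broken Clocks): author_id=5 -> matches Davis
  - book 2 (Winter Gardens): author_id=2 -> matches Carter
  - book 3 (The Last Train): author_id=NULL, no match -> dropped
  - book 4 (Distant Shores): author_id=3 -> matches Brown
  - book 5 (Silent Waters): author_id=2 -> matches Carter
  - book 6 (The Long Road): author_id=4 -> matches Green
So 1 of 6 rows is dropped.

SQL:
SELECT a.title, b.name AS author
FROM books a
INNER JOIN authors b ON a.author_id = b.id

Result:
title          | author
---------------+-------
Broken Clocks  | Davis 
Winter Gardens | Carter
Distant Shores | Brown 
Silent Waters  | Carter
The Long Road  | Green 
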